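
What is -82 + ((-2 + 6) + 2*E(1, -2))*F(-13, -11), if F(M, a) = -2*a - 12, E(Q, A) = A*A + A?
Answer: -2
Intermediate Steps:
E(Q, A) = A + A² (E(Q, A) = A² + A = A + A²)
F(M, a) = -12 - 2*a
-82 + ((-2 + 6) + 2*E(1, -2))*F(-13, -11) = -82 + ((-2 + 6) + 2*(-2*(1 - 2)))*(-12 - 2*(-11)) = -82 + (4 + 2*(-2*(-1)))*(-12 + 22) = -82 + (4 + 2*2)*10 = -82 + (4 + 4)*10 = -82 + 8*10 = -82 + 80 = -2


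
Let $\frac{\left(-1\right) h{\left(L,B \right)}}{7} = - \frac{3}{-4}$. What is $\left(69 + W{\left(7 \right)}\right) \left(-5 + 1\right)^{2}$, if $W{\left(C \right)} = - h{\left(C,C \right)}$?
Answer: $1188$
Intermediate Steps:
$h{\left(L,B \right)} = - \frac{21}{4}$ ($h{\left(L,B \right)} = - 7 \left(- \frac{3}{-4}\right) = - 7 \left(\left(-3\right) \left(- \frac{1}{4}\right)\right) = \left(-7\right) \frac{3}{4} = - \frac{21}{4}$)
$W{\left(C \right)} = \frac{21}{4}$ ($W{\left(C \right)} = \left(-1\right) \left(- \frac{21}{4}\right) = \frac{21}{4}$)
$\left(69 + W{\left(7 \right)}\right) \left(-5 + 1\right)^{2} = \left(69 + \frac{21}{4}\right) \left(-5 + 1\right)^{2} = \frac{297 \left(-4\right)^{2}}{4} = \frac{297}{4} \cdot 16 = 1188$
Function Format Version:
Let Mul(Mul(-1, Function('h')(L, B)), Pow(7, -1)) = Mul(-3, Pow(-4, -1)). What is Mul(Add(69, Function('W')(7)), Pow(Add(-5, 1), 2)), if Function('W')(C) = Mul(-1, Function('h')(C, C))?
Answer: 1188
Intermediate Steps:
Function('h')(L, B) = Rational(-21, 4) (Function('h')(L, B) = Mul(-7, Mul(-3, Pow(-4, -1))) = Mul(-7, Mul(-3, Rational(-1, 4))) = Mul(-7, Rational(3, 4)) = Rational(-21, 4))
Function('W')(C) = Rational(21, 4) (Function('W')(C) = Mul(-1, Rational(-21, 4)) = Rational(21, 4))
Mul(Add(69, Function('W')(7)), Pow(Add(-5, 1), 2)) = Mul(Add(69, Rational(21, 4)), Pow(Add(-5, 1), 2)) = Mul(Rational(297, 4), Pow(-4, 2)) = Mul(Rational(297, 4), 16) = 1188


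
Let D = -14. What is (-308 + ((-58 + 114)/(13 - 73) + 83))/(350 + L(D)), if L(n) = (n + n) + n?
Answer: -3389/4620 ≈ -0.73355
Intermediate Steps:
L(n) = 3*n (L(n) = 2*n + n = 3*n)
(-308 + ((-58 + 114)/(13 - 73) + 83))/(350 + L(D)) = (-308 + ((-58 + 114)/(13 - 73) + 83))/(350 + 3*(-14)) = (-308 + (56/(-60) + 83))/(350 - 42) = (-308 + (56*(-1/60) + 83))/308 = (-308 + (-14/15 + 83))*(1/308) = (-308 + 1231/15)*(1/308) = -3389/15*1/308 = -3389/4620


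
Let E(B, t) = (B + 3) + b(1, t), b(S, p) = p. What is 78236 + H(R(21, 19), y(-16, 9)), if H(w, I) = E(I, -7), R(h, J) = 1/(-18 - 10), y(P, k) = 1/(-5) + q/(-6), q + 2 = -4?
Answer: 391164/5 ≈ 78233.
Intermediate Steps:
q = -6 (q = -2 - 4 = -6)
E(B, t) = 3 + B + t (E(B, t) = (B + 3) + t = (3 + B) + t = 3 + B + t)
y(P, k) = 4/5 (y(P, k) = 1/(-5) - 6/(-6) = 1*(-1/5) - 6*(-1/6) = -1/5 + 1 = 4/5)
R(h, J) = -1/28 (R(h, J) = 1/(-28) = -1/28)
H(w, I) = -4 + I (H(w, I) = 3 + I - 7 = -4 + I)
78236 + H(R(21, 19), y(-16, 9)) = 78236 + (-4 + 4/5) = 78236 - 16/5 = 391164/5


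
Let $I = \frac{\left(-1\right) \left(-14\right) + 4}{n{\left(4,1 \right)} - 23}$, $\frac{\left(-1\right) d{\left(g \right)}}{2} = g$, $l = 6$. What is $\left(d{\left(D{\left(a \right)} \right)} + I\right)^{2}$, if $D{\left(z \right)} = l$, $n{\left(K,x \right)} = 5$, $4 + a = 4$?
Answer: $169$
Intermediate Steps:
$a = 0$ ($a = -4 + 4 = 0$)
$D{\left(z \right)} = 6$
$d{\left(g \right)} = - 2 g$
$I = -1$ ($I = \frac{\left(-1\right) \left(-14\right) + 4}{5 - 23} = \frac{14 + 4}{-18} = 18 \left(- \frac{1}{18}\right) = -1$)
$\left(d{\left(D{\left(a \right)} \right)} + I\right)^{2} = \left(\left(-2\right) 6 - 1\right)^{2} = \left(-12 - 1\right)^{2} = \left(-13\right)^{2} = 169$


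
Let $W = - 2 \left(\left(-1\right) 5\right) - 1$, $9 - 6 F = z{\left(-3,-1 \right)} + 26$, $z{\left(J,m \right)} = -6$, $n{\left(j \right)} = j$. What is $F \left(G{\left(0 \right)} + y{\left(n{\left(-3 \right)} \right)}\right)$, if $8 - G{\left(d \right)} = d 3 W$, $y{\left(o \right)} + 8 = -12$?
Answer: $22$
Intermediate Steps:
$F = - \frac{11}{6}$ ($F = \frac{3}{2} - \frac{-6 + 26}{6} = \frac{3}{2} - \frac{10}{3} = - \frac{11}{6} \approx -1.8333$)
$y{\left(o \right)} = -20$ ($y{\left(o \right)} = -8 - 12 = -20$)
$W = 9$ ($W = \left(-2\right) \left(-5\right) - 1 = 10 - 1 = 9$)
$G{\left(d \right)} = 8 - 27 d$ ($G{\left(d \right)} = 8 - d 3 \cdot 9 = 8 - 3 d 9 = 8 - 27 d$)
$F \left(G{\left(0 \right)} + y{\left(n{\left(-3 \right)} \right)}\right) = - \frac{11 \left(\left(8 - 0\right) - 20\right)}{6} = - \frac{11 \left(\left(8 + 0\right) - 20\right)}{6} = - \frac{11 \left(8 - 20\right)}{6} = \left(- \frac{11}{6}\right) \left(-12\right) = 22$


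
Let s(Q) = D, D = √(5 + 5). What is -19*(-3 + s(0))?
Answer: 57 - 19*√10 ≈ -3.0833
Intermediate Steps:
D = √10 ≈ 3.1623
s(Q) = √10
-19*(-3 + s(0)) = -19*(-3 + √10) = 57 - 19*√10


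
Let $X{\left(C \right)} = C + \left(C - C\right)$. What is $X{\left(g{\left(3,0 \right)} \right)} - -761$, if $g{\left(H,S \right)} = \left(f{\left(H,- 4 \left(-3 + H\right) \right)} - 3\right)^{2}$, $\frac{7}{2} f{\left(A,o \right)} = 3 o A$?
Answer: $770$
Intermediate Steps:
$f{\left(A,o \right)} = \frac{6 A o}{7}$ ($f{\left(A,o \right)} = \frac{2 \cdot 3 o A}{7} = \frac{2 \cdot 3 A o}{7} = \frac{6 A o}{7}$)
$g{\left(H,S \right)} = \left(-3 + \frac{6 H \left(12 - 4 H\right)}{7}\right)^{2}$ ($g{\left(H,S \right)} = \left(\frac{6 H \left(- 4 \left(-3 + H\right)\right)}{7} - 3\right)^{2} = \left(\frac{6 H \left(12 - 4 H\right)}{7} - 3\right)^{2} = \left(-3 + \frac{6 H \left(12 - 4 H\right)}{7}\right)^{2}$)
$X{\left(C \right)} = C$ ($X{\left(C \right)} = C + 0 = C$)
$X{\left(g{\left(3,0 \right)} \right)} - -761 = \frac{9 \left(7 + 8 \cdot 3 \left(-3 + 3\right)\right)^{2}}{49} - -761 = \frac{9 \left(7 + 8 \cdot 3 \cdot 0\right)^{2}}{49} + 761 = \frac{9 \left(7 + 0\right)^{2}}{49} + 761 = \frac{9 \cdot 7^{2}}{49} + 761 = \frac{9}{49} \cdot 49 + 761 = 9 + 761 = 770$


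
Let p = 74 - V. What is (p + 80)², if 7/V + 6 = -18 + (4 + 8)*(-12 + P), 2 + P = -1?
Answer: 987404929/41616 ≈ 23727.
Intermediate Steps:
P = -3 (P = -2 - 1 = -3)
V = -7/204 (V = 7/(-6 + (-18 + (4 + 8)*(-12 - 3))) = 7/(-6 + (-18 + 12*(-15))) = 7/(-6 + (-18 - 180)) = 7/(-6 - 198) = 7/(-204) = 7*(-1/204) = -7/204 ≈ -0.034314)
p = 15103/204 (p = 74 - 1*(-7/204) = 74 + 7/204 = 15103/204 ≈ 74.034)
(p + 80)² = (15103/204 + 80)² = (31423/204)² = 987404929/41616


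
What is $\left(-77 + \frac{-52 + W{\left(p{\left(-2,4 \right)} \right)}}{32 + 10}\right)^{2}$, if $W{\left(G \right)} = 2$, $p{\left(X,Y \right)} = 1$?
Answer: $\frac{2696164}{441} \approx 6113.8$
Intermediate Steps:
$\left(-77 + \frac{-52 + W{\left(p{\left(-2,4 \right)} \right)}}{32 + 10}\right)^{2} = \left(-77 + \frac{-52 + 2}{32 + 10}\right)^{2} = \left(-77 - \frac{50}{42}\right)^{2} = \left(-77 - \frac{25}{21}\right)^{2} = \left(- \frac{1642}{21}\right)^{2} = \frac{2696164}{441}$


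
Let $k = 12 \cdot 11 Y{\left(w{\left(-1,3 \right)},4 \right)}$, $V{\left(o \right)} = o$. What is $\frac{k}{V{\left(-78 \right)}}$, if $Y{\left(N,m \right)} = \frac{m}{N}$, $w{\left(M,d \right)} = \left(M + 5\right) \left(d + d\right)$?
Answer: $- \frac{11}{39} \approx -0.28205$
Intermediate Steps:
$w{\left(M,d \right)} = 2 d \left(5 + M\right)$ ($w{\left(M,d \right)} = \left(5 + M\right) 2 d = 2 d \left(5 + M\right)$)
$k = 22$ ($k = 12 \cdot 11 \frac{4}{2 \cdot 3 \left(5 - 1\right)} = 132 \frac{4}{2 \cdot 3 \cdot 4} = 132 \cdot \frac{4}{24} = 132 \cdot 4 \cdot \frac{1}{24} = 132 \cdot \frac{1}{6} = 22$)
$\frac{k}{V{\left(-78 \right)}} = \frac{22}{-78} = 22 \left(- \frac{1}{78}\right) = - \frac{11}{39}$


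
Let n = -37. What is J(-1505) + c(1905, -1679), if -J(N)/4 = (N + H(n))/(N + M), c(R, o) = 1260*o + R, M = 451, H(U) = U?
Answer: -1113888729/527 ≈ -2.1136e+6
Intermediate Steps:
c(R, o) = R + 1260*o
J(N) = -4*(-37 + N)/(451 + N) (J(N) = -4*(N - 37)/(N + 451) = -4*(-37 + N)/(451 + N))
J(-1505) + c(1905, -1679) = 4*(37 - 1*(-1505))/(451 - 1505) + (1905 + 1260*(-1679)) = 4*(37 + 1505)/(-1054) + (1905 - 2115540) = 4*(-1/1054)*1542 - 2113635 = -3084/527 - 2113635 = -1113888729/527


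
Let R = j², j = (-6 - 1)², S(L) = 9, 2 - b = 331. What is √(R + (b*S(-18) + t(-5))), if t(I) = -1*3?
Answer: I*√563 ≈ 23.728*I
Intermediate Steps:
b = -329 (b = 2 - 1*331 = 2 - 331 = -329)
t(I) = -3
j = 49 (j = (-7)² = 49)
R = 2401 (R = 49² = 2401)
√(R + (b*S(-18) + t(-5))) = √(2401 + (-329*9 - 3)) = √(2401 + (-2961 - 3)) = √(2401 - 2964) = √(-563) = I*√563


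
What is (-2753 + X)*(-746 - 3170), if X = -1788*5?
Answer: 45789788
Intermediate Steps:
X = -8940
(-2753 + X)*(-746 - 3170) = (-2753 - 8940)*(-746 - 3170) = -11693*(-3916) = 45789788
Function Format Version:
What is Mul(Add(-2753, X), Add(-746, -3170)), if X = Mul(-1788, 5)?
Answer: 45789788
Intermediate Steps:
X = -8940
Mul(Add(-2753, X), Add(-746, -3170)) = Mul(Add(-2753, -8940), Add(-746, -3170)) = Mul(-11693, -3916) = 45789788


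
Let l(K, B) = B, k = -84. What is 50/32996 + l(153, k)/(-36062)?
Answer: 15667/4075006 ≈ 0.0038447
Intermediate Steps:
50/32996 + l(153, k)/(-36062) = 50/32996 - 84/(-36062) = 50*(1/32996) - 84*(-1/36062) = 25/16498 + 42/18031 = 15667/4075006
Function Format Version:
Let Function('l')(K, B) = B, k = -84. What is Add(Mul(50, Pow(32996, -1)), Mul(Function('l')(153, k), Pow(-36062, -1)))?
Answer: Rational(15667, 4075006) ≈ 0.0038447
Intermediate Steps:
Add(Mul(50, Pow(32996, -1)), Mul(Function('l')(153, k), Pow(-36062, -1))) = Add(Mul(50, Pow(32996, -1)), Mul(-84, Pow(-36062, -1))) = Add(Mul(50, Rational(1, 32996)), Mul(-84, Rational(-1, 36062))) = Add(Rational(25, 16498), Rational(42, 18031)) = Rational(15667, 4075006)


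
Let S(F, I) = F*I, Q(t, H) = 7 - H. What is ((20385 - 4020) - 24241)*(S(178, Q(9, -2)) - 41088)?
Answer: 310991736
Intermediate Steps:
((20385 - 4020) - 24241)*(S(178, Q(9, -2)) - 41088) = ((20385 - 4020) - 24241)*(178*(7 - 1*(-2)) - 41088) = (16365 - 24241)*(178*(7 + 2) - 41088) = -7876*(178*9 - 41088) = -7876*(1602 - 41088) = -7876*(-39486) = 310991736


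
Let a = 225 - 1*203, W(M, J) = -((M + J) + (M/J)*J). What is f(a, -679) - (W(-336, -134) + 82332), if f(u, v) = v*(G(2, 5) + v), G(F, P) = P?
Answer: 374508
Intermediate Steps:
W(M, J) = -J - 2*M (W(M, J) = -((J + M) + M) = -(J + 2*M) = -J - 2*M)
a = 22 (a = 225 - 203 = 22)
f(u, v) = v*(5 + v)
f(a, -679) - (W(-336, -134) + 82332) = -679*(5 - 679) - ((-1*(-134) - 2*(-336)) + 82332) = -679*(-674) - ((134 + 672) + 82332) = 457646 - (806 + 82332) = 457646 - 1*83138 = 457646 - 83138 = 374508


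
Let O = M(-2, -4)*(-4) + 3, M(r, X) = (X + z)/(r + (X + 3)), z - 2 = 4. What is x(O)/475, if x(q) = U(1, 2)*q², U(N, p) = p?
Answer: 578/4275 ≈ 0.13520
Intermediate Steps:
z = 6 (z = 2 + 4 = 6)
M(r, X) = (6 + X)/(3 + X + r) (M(r, X) = (X + 6)/(r + (X + 3)) = (6 + X)/(r + (3 + X)) = (6 + X)/(3 + X + r))
O = 17/3 (O = ((6 - 4)/(3 - 4 - 2))*(-4) + 3 = (2/(-3))*(-4) + 3 = -⅓*2*(-4) + 3 = -⅔*(-4) + 3 = 8/3 + 3 = 17/3 ≈ 5.6667)
x(q) = 2*q²
x(O)/475 = (2*(17/3)²)/475 = (2*(289/9))*(1/475) = (578/9)*(1/475) = 578/4275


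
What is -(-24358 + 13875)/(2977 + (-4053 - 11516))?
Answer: -10483/12592 ≈ -0.83251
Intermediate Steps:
-(-24358 + 13875)/(2977 + (-4053 - 11516)) = -(-10483)/(2977 - 15569) = -(-10483)/(-12592) = -(-10483)*(-1)/12592 = -1*10483/12592 = -10483/12592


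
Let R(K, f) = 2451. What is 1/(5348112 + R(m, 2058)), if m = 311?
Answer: 1/5350563 ≈ 1.8690e-7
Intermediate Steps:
1/(5348112 + R(m, 2058)) = 1/(5348112 + 2451) = 1/5350563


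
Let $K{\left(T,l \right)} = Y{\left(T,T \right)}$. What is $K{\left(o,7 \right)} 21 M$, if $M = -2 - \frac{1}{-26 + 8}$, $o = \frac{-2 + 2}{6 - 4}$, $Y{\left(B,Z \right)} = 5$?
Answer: $- \frac{1225}{6} \approx -204.17$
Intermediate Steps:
$o = 0$ ($o = \frac{0}{2} = 0 \cdot \frac{1}{2} = 0$)
$K{\left(T,l \right)} = 5$
$M = - \frac{35}{18}$ ($M = -2 - \frac{1}{-18} = -2 - - \frac{1}{18} = -2 + \frac{1}{18} = - \frac{35}{18} \approx -1.9444$)
$K{\left(o,7 \right)} 21 M = 5 \cdot 21 \left(- \frac{35}{18}\right) = 105 \left(- \frac{35}{18}\right) = - \frac{1225}{6}$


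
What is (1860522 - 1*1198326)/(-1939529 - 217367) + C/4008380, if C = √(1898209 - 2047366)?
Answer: -165549/539224 + 3*I*√16573/4008380 ≈ -0.30701 + 9.635e-5*I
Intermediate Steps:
C = 3*I*√16573 (C = √(-149157) = 3*I*√16573 ≈ 386.21*I)
(1860522 - 1*1198326)/(-1939529 - 217367) + C/4008380 = (1860522 - 1*1198326)/(-1939529 - 217367) + (3*I*√16573)/4008380 = (1860522 - 1198326)/(-2156896) + (3*I*√16573)*(1/4008380) = 662196*(-1/2156896) + 3*I*√16573/4008380 = -165549/539224 + 3*I*√16573/4008380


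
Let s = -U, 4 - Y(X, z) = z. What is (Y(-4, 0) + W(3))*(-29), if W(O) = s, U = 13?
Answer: 261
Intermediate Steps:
Y(X, z) = 4 - z
s = -13 (s = -1*13 = -13)
W(O) = -13
(Y(-4, 0) + W(3))*(-29) = ((4 - 1*0) - 13)*(-29) = ((4 + 0) - 13)*(-29) = (4 - 13)*(-29) = -9*(-29) = 261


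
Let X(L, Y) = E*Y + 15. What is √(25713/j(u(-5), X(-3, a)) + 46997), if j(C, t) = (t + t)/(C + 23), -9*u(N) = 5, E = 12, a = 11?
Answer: 2*√5397837/21 ≈ 221.27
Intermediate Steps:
X(L, Y) = 15 + 12*Y (X(L, Y) = 12*Y + 15 = 15 + 12*Y)
u(N) = -5/9 (u(N) = -⅑*5 = -5/9)
j(C, t) = 2*t/(23 + C) (j(C, t) = (2*t)/(23 + C) = 2*t/(23 + C))
√(25713/j(u(-5), X(-3, a)) + 46997) = √(25713/((2*(15 + 12*11)/(23 - 5/9))) + 46997) = √(25713/((2*(15 + 132)/(202/9))) + 46997) = √(25713/((2*147*(9/202))) + 46997) = √(25713/(1323/101) + 46997) = √(25713*(101/1323) + 46997) = √(288557/147 + 46997) = √(7197116/147) = 2*√5397837/21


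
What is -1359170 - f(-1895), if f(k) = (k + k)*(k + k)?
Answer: -15723270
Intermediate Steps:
f(k) = 4*k**2 (f(k) = (2*k)*(2*k) = 4*k**2)
-1359170 - f(-1895) = -1359170 - 4*(-1895)**2 = -1359170 - 4*3591025 = -1359170 - 1*14364100 = -1359170 - 14364100 = -15723270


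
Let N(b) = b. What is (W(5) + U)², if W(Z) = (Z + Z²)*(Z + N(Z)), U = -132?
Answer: 28224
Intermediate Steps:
W(Z) = 2*Z*(Z + Z²) (W(Z) = (Z + Z²)*(Z + Z) = (Z + Z²)*(2*Z) = 2*Z*(Z + Z²))
(W(5) + U)² = (2*5²*(1 + 5) - 132)² = (2*25*6 - 132)² = (300 - 132)² = 168² = 28224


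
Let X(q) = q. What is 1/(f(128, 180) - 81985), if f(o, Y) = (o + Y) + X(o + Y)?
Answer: -1/81369 ≈ -1.2290e-5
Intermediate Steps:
f(o, Y) = 2*Y + 2*o (f(o, Y) = (o + Y) + (o + Y) = (Y + o) + (Y + o) = 2*Y + 2*o)
1/(f(128, 180) - 81985) = 1/((2*180 + 2*128) - 81985) = 1/((360 + 256) - 81985) = 1/(616 - 81985) = 1/(-81369) = -1/81369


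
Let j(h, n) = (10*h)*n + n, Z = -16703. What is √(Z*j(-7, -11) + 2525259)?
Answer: I*√10152318 ≈ 3186.3*I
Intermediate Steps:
j(h, n) = n + 10*h*n (j(h, n) = 10*h*n + n = n + 10*h*n)
√(Z*j(-7, -11) + 2525259) = √(-(-183733)*(1 + 10*(-7)) + 2525259) = √(-(-183733)*(1 - 70) + 2525259) = √(-(-183733)*(-69) + 2525259) = √(-16703*759 + 2525259) = √(-12677577 + 2525259) = √(-10152318) = I*√10152318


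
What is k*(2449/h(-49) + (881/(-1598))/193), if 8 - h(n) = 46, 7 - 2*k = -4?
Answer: -2077183251/5859866 ≈ -354.48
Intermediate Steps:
k = 11/2 (k = 7/2 - ½*(-4) = 7/2 + 2 = 11/2 ≈ 5.5000)
h(n) = -38 (h(n) = 8 - 1*46 = 8 - 46 = -38)
k*(2449/h(-49) + (881/(-1598))/193) = 11*(2449/(-38) + (881/(-1598))/193)/2 = 11*(2449*(-1/38) + (881*(-1/1598))*(1/193))/2 = 11*(-2449/38 - 881/1598*1/193)/2 = 11*(-2449/38 - 881/308414)/2 = (11/2)*(-188834841/2929933) = -2077183251/5859866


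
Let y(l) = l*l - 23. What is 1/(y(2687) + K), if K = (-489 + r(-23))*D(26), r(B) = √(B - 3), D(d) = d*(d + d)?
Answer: 3279409/21509070541314 - 338*I*√26/10754535270657 ≈ 1.5247e-7 - 1.6026e-10*I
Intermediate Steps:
y(l) = -23 + l² (y(l) = l² - 23 = -23 + l²)
D(d) = 2*d² (D(d) = d*(2*d) = 2*d²)
r(B) = √(-3 + B)
K = -661128 + 1352*I*√26 (K = (-489 + √(-3 - 23))*(2*26²) = (-489 + √(-26))*(2*676) = (-489 + I*√26)*1352 = -661128 + 1352*I*√26 ≈ -6.6113e+5 + 6893.9*I)
1/(y(2687) + K) = 1/((-23 + 2687²) + (-661128 + 1352*I*√26)) = 1/((-23 + 7219969) + (-661128 + 1352*I*√26)) = 1/(7219946 + (-661128 + 1352*I*√26)) = 1/(6558818 + 1352*I*√26)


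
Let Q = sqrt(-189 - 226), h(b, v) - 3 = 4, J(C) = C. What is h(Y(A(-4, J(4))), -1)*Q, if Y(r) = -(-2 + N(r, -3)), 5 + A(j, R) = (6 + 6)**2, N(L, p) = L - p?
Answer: 7*I*sqrt(415) ≈ 142.6*I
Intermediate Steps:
A(j, R) = 139 (A(j, R) = -5 + (6 + 6)**2 = -5 + 12**2 = -5 + 144 = 139)
Y(r) = -1 - r (Y(r) = -(-2 + (r - 1*(-3))) = -(-2 + (r + 3)) = -(-2 + (3 + r)) = -(1 + r) = -1 - r)
h(b, v) = 7 (h(b, v) = 3 + 4 = 7)
Q = I*sqrt(415) (Q = sqrt(-415) = I*sqrt(415) ≈ 20.372*I)
h(Y(A(-4, J(4))), -1)*Q = 7*(I*sqrt(415)) = 7*I*sqrt(415)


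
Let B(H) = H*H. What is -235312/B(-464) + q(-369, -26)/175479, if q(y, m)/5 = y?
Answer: -29949379/27140752 ≈ -1.1035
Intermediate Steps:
B(H) = H²
q(y, m) = 5*y
-235312/B(-464) + q(-369, -26)/175479 = -235312/((-464)²) + (5*(-369))/175479 = -235312/215296 - 1845*1/175479 = -235312*1/215296 - 615/58493 = -14707/13456 - 615/58493 = -29949379/27140752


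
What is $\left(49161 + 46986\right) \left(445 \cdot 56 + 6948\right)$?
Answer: $3064012596$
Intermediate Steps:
$\left(49161 + 46986\right) \left(445 \cdot 56 + 6948\right) = 96147 \left(24920 + 6948\right) = 96147 \cdot 31868 = 3064012596$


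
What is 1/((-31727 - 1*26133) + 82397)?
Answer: 1/24537 ≈ 4.0755e-5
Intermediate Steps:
1/((-31727 - 1*26133) + 82397) = 1/((-31727 - 26133) + 82397) = 1/(-57860 + 82397) = 1/24537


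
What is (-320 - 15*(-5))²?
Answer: 60025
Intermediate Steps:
(-320 - 15*(-5))² = (-320 + 75)² = (-245)² = 60025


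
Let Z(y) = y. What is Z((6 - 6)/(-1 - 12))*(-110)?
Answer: 0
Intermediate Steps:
Z((6 - 6)/(-1 - 12))*(-110) = ((6 - 6)/(-1 - 12))*(-110) = (0/(-13))*(-110) = (0*(-1/13))*(-110) = 0*(-110) = 0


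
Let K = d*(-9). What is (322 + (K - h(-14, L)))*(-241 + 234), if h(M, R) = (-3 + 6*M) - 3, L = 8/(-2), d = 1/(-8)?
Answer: -23135/8 ≈ -2891.9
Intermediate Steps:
d = -⅛ ≈ -0.12500
L = -4 (L = 8*(-½) = -4)
K = 9/8 (K = -⅛*(-9) = 9/8 ≈ 1.1250)
h(M, R) = -6 + 6*M
(322 + (K - h(-14, L)))*(-241 + 234) = (322 + (9/8 - (-6 + 6*(-14))))*(-241 + 234) = (322 + (9/8 - (-6 - 84)))*(-7) = (322 + (9/8 - 1*(-90)))*(-7) = (322 + (9/8 + 90))*(-7) = (322 + 729/8)*(-7) = (3305/8)*(-7) = -23135/8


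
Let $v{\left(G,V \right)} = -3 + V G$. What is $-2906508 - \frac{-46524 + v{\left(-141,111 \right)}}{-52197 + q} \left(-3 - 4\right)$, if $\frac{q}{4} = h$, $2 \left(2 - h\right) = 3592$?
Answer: $- \frac{57522554746}{19791} \approx -2.9065 \cdot 10^{6}$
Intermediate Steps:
$v{\left(G,V \right)} = -3 + G V$
$h = -1794$ ($h = 2 - 1796 = -1794$)
$q = -7176$ ($q = 4 \left(-1794\right) = -7176$)
$-2906508 - \frac{-46524 + v{\left(-141,111 \right)}}{-52197 + q} \left(-3 - 4\right) = -2906508 - \frac{-46524 - 15654}{-52197 - 7176} \left(-3 - 4\right) = -2906508 - \frac{-46524 - 15654}{-59373} \left(-3 - 4\right) = -2906508 - \left(-46524 - 15654\right) \left(- \frac{1}{59373}\right) \left(-7\right) = -2906508 - \left(-62178\right) \left(- \frac{1}{59373}\right) \left(-7\right) = -2906508 - \frac{20726}{19791} \left(-7\right) = -2906508 - - \frac{145082}{19791} = -2906508 + \frac{145082}{19791} = - \frac{57522554746}{19791}$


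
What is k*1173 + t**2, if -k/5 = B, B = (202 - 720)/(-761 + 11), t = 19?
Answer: -92244/25 ≈ -3689.8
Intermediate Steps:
B = 259/375 (B = -518/(-750) = -518*(-1/750) = 259/375 ≈ 0.69067)
k = -259/75 (k = -5*259/375 = -259/75 ≈ -3.4533)
k*1173 + t**2 = -259/75*1173 + 19**2 = -101269/25 + 361 = -92244/25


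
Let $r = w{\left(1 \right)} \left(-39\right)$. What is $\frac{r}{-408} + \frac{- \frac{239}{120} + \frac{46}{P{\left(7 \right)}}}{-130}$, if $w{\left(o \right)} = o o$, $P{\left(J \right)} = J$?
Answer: $\frac{112051}{1856400} \approx 0.060359$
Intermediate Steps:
$w{\left(o \right)} = o^{2}$
$r = -39$ ($r = 1^{2} \left(-39\right) = 1 \left(-39\right) = -39$)
$\frac{r}{-408} + \frac{- \frac{239}{120} + \frac{46}{P{\left(7 \right)}}}{-130} = - \frac{39}{-408} + \frac{- \frac{239}{120} + \frac{46}{7}}{-130} = \left(-39\right) \left(- \frac{1}{408}\right) + \left(\left(-239\right) \frac{1}{120} + 46 \cdot \frac{1}{7}\right) \left(- \frac{1}{130}\right) = \frac{13}{136} + \left(- \frac{239}{120} + \frac{46}{7}\right) \left(- \frac{1}{130}\right) = \frac{13}{136} + \frac{3847}{840} \left(- \frac{1}{130}\right) = \frac{13}{136} - \frac{3847}{109200} = \frac{112051}{1856400}$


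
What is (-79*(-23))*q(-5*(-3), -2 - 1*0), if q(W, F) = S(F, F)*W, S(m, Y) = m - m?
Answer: 0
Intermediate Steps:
S(m, Y) = 0
q(W, F) = 0 (q(W, F) = 0*W = 0)
(-79*(-23))*q(-5*(-3), -2 - 1*0) = -79*(-23)*0 = 1817*0 = 0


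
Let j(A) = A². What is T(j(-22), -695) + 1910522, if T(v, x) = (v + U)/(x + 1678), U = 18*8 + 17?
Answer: 1878043771/983 ≈ 1.9105e+6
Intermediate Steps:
U = 161 (U = 144 + 17 = 161)
T(v, x) = (161 + v)/(1678 + x) (T(v, x) = (v + 161)/(x + 1678) = (161 + v)/(1678 + x))
T(j(-22), -695) + 1910522 = (161 + (-22)²)/(1678 - 695) + 1910522 = (161 + 484)/983 + 1910522 = (1/983)*645 + 1910522 = 645/983 + 1910522 = 1878043771/983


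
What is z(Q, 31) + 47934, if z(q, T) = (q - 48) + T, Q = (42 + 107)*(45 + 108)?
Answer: 70714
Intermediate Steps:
Q = 22797 (Q = 149*153 = 22797)
z(q, T) = -48 + T + q (z(q, T) = (-48 + q) + T = -48 + T + q)
z(Q, 31) + 47934 = (-48 + 31 + 22797) + 47934 = 22780 + 47934 = 70714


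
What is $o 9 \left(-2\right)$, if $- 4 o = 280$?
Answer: $1260$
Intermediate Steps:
$o = -70$ ($o = \left(- \frac{1}{4}\right) 280 = -70$)
$o 9 \left(-2\right) = - 70 \cdot 9 \left(-2\right) = \left(-70\right) \left(-18\right) = 1260$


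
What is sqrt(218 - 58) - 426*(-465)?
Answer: 198090 + 4*sqrt(10) ≈ 1.9810e+5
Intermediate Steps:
sqrt(218 - 58) - 426*(-465) = sqrt(160) + 198090 = 4*sqrt(10) + 198090 = 198090 + 4*sqrt(10)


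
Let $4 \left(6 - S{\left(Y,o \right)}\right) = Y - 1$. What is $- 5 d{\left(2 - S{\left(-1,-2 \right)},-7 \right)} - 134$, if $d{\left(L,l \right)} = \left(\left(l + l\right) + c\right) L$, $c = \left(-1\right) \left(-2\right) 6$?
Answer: $-179$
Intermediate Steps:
$S{\left(Y,o \right)} = \frac{25}{4} - \frac{Y}{4}$ ($S{\left(Y,o \right)} = 6 - \frac{Y - 1}{4} = 6 - \frac{-1 + Y}{4} = 6 - \left(- \frac{1}{4} + \frac{Y}{4}\right) = \frac{25}{4} - \frac{Y}{4}$)
$c = 12$ ($c = 2 \cdot 6 = 12$)
$d{\left(L,l \right)} = L \left(12 + 2 l\right)$ ($d{\left(L,l \right)} = \left(\left(l + l\right) + 12\right) L = \left(2 l + 12\right) L = \left(12 + 2 l\right) L = L \left(12 + 2 l\right)$)
$- 5 d{\left(2 - S{\left(-1,-2 \right)},-7 \right)} - 134 = - 5 \cdot 2 \left(2 - \left(\frac{25}{4} - - \frac{1}{4}\right)\right) \left(6 - 7\right) - 134 = - 5 \cdot 2 \left(2 - \left(\frac{25}{4} + \frac{1}{4}\right)\right) \left(-1\right) - 134 = - 5 \cdot 2 \left(2 - \frac{13}{2}\right) \left(-1\right) - 134 = - 5 \cdot 2 \left(- \frac{9}{2}\right) \left(-1\right) - 134 = \left(-5\right) 9 - 134 = -45 - 134 = -179$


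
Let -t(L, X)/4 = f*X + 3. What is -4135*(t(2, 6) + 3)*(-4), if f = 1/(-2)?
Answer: 49620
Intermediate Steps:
f = -1/2 ≈ -0.50000
t(L, X) = -12 + 2*X (t(L, X) = -4*(-X/2 + 3) = -4*(3 - X/2) = -12 + 2*X)
-4135*(t(2, 6) + 3)*(-4) = -4135*((-12 + 2*6) + 3)*(-4) = -4135*((-12 + 12) + 3)*(-4) = -4135*(0 + 3)*(-4) = -12405*(-4) = -4135*(-12) = 49620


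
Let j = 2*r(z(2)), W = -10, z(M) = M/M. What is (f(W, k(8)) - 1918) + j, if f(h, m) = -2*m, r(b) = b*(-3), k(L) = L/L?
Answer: -1926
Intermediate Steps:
z(M) = 1
k(L) = 1
r(b) = -3*b
j = -6 (j = 2*(-3*1) = 2*(-3) = -6)
(f(W, k(8)) - 1918) + j = (-2*1 - 1918) - 6 = (-2 - 1918) - 6 = -1920 - 6 = -1926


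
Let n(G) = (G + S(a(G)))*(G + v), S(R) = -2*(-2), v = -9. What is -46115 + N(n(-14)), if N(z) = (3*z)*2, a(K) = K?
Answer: -44735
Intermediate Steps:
S(R) = 4
n(G) = (-9 + G)*(4 + G) (n(G) = (G + 4)*(G - 9) = (4 + G)*(-9 + G) = (-9 + G)*(4 + G))
N(z) = 6*z
-46115 + N(n(-14)) = -46115 + 6*(-36 + (-14)² - 5*(-14)) = -46115 + 6*(-36 + 196 + 70) = -46115 + 6*230 = -46115 + 1380 = -44735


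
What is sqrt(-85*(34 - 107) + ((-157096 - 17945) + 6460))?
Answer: 2*I*sqrt(40594) ≈ 402.96*I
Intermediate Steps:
sqrt(-85*(34 - 107) + ((-157096 - 17945) + 6460)) = sqrt(-85*(-73) + (-175041 + 6460)) = sqrt(6205 - 168581) = sqrt(-162376) = 2*I*sqrt(40594)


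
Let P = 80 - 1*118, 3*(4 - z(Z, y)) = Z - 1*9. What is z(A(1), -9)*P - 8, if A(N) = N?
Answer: -784/3 ≈ -261.33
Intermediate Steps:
z(Z, y) = 7 - Z/3 (z(Z, y) = 4 - (Z - 1*9)/3 = 4 - (Z - 9)/3 = 4 - (-9 + Z)/3 = 4 + (3 - Z/3) = 7 - Z/3)
P = -38 (P = 80 - 118 = -38)
z(A(1), -9)*P - 8 = (7 - ⅓*1)*(-38) - 8 = (7 - ⅓)*(-38) - 8 = (20/3)*(-38) - 8 = -760/3 - 8 = -784/3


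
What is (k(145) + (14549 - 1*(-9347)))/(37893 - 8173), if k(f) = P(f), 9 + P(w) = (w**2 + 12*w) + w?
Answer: 46797/29720 ≈ 1.5746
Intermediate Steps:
P(w) = -9 + w**2 + 13*w (P(w) = -9 + ((w**2 + 12*w) + w) = -9 + (w**2 + 13*w) = -9 + w**2 + 13*w)
k(f) = -9 + f**2 + 13*f
(k(145) + (14549 - 1*(-9347)))/(37893 - 8173) = ((-9 + 145**2 + 13*145) + (14549 - 1*(-9347)))/(37893 - 8173) = ((-9 + 21025 + 1885) + (14549 + 9347))/29720 = (22901 + 23896)*(1/29720) = 46797*(1/29720) = 46797/29720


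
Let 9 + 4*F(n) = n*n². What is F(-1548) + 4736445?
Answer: -3690532821/4 ≈ -9.2263e+8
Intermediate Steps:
F(n) = -9/4 + n³/4 (F(n) = -9/4 + (n*n²)/4 = -9/4 + n³/4)
F(-1548) + 4736445 = (-9/4 + (¼)*(-1548)³) + 4736445 = (-9/4 + (¼)*(-3709478592)) + 4736445 = (-9/4 - 927369648) + 4736445 = -3709478601/4 + 4736445 = -3690532821/4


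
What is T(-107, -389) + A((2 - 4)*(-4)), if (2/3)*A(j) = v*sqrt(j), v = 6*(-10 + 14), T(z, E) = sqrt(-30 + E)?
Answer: 72*sqrt(2) + I*sqrt(419) ≈ 101.82 + 20.469*I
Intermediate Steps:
v = 24 (v = 6*4 = 24)
A(j) = 36*sqrt(j) (A(j) = 3*(24*sqrt(j))/2 = 36*sqrt(j))
T(-107, -389) + A((2 - 4)*(-4)) = sqrt(-30 - 389) + 36*sqrt((2 - 4)*(-4)) = sqrt(-419) + 36*sqrt(-2*(-4)) = I*sqrt(419) + 36*sqrt(8) = I*sqrt(419) + 36*(2*sqrt(2)) = I*sqrt(419) + 72*sqrt(2) = 72*sqrt(2) + I*sqrt(419)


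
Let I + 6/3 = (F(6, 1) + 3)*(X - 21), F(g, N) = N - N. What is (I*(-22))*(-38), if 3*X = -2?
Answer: -56012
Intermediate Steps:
X = -2/3 (X = (1/3)*(-2) = -2/3 ≈ -0.66667)
F(g, N) = 0
I = -67 (I = -2 + (0 + 3)*(-2/3 - 21) = -2 + 3*(-65/3) = -2 - 65 = -67)
(I*(-22))*(-38) = -67*(-22)*(-38) = 1474*(-38) = -56012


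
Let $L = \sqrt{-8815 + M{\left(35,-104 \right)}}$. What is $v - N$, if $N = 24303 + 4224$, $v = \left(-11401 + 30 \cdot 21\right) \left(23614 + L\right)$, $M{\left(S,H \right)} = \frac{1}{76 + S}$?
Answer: $-254374921 - \frac{43084 i \sqrt{6788094}}{111} \approx -2.5437 \cdot 10^{8} - 1.0113 \cdot 10^{6} i$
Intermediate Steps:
$L = \frac{4 i \sqrt{6788094}}{111}$ ($L = \sqrt{-8815 + \frac{1}{76 + 35}} = \sqrt{-8815 + \frac{1}{111}} = \sqrt{- \frac{978464}{111}} = \frac{4 i \sqrt{6788094}}{111} \approx 93.888 i$)
$v = -254346394 - \frac{43084 i \sqrt{6788094}}{111}$ ($v = \left(-11401 + 30 \cdot 21\right) \left(23614 + \frac{4 i \sqrt{6788094}}{111}\right) = \left(-11401 + 630\right) \left(23614 + \frac{4 i \sqrt{6788094}}{111}\right) = - 10771 \left(23614 + \frac{4 i \sqrt{6788094}}{111}\right) = -254346394 - \frac{43084 i \sqrt{6788094}}{111} \approx -2.5435 \cdot 10^{8} - 1.0113 \cdot 10^{6} i$)
$N = 28527$
$v - N = \left(-254346394 - \frac{43084 i \sqrt{6788094}}{111}\right) - 28527 = -254374921 - \frac{43084 i \sqrt{6788094}}{111}$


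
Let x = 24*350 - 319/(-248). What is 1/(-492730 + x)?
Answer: -248/120113521 ≈ -2.0647e-6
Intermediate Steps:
x = 2083519/248 (x = 8400 - 319*(-1/248) = 8400 + 319/248 = 2083519/248 ≈ 8401.3)
1/(-492730 + x) = 1/(-492730 + 2083519/248) = 1/(-120113521/248) = -248/120113521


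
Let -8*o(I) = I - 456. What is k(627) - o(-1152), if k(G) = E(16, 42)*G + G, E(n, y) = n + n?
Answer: 20490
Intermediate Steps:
E(n, y) = 2*n
k(G) = 33*G (k(G) = (2*16)*G + G = 32*G + G = 33*G)
o(I) = 57 - I/8 (o(I) = -(I - 456)/8 = -(-456 + I)/8 = 57 - I/8)
k(627) - o(-1152) = 33*627 - (57 - ⅛*(-1152)) = 20691 - (57 + 144) = 20691 - 1*201 = 20691 - 201 = 20490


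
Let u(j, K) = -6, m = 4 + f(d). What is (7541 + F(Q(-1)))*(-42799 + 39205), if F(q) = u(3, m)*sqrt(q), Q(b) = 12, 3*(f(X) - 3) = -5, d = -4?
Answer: -27102354 + 43128*sqrt(3) ≈ -2.7028e+7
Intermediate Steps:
f(X) = 4/3 (f(X) = 3 + (1/3)*(-5) = 3 - 5/3 = 4/3)
m = 16/3 (m = 4 + 4/3 = 16/3 ≈ 5.3333)
F(q) = -6*sqrt(q)
(7541 + F(Q(-1)))*(-42799 + 39205) = (7541 - 12*sqrt(3))*(-42799 + 39205) = (7541 - 12*sqrt(3))*(-3594) = -27102354 + 43128*sqrt(3)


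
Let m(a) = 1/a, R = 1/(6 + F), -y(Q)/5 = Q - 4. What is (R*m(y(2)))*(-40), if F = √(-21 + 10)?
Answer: -24/47 + 4*I*√11/47 ≈ -0.51064 + 0.28227*I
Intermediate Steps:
y(Q) = 20 - 5*Q (y(Q) = -5*(Q - 4) = -5*(-4 + Q) = 20 - 5*Q)
F = I*√11 (F = √(-11) = I*√11 ≈ 3.3166*I)
R = 1/(6 + I*√11) ≈ 0.12766 - 0.070567*I
(R*m(y(2)))*(-40) = ((6/47 - I*√11/47)/(20 - 5*2))*(-40) = ((6/47 - I*√11/47)/(20 - 10))*(-40) = ((6/47 - I*√11/47)/10)*(-40) = ((6/47 - I*√11/47)*(⅒))*(-40) = (3/235 - I*√11/470)*(-40) = -24/47 + 4*I*√11/47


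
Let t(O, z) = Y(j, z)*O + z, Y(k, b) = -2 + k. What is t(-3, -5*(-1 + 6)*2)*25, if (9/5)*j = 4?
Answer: -3800/3 ≈ -1266.7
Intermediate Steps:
j = 20/9 (j = (5/9)*4 = 20/9 ≈ 2.2222)
t(O, z) = z + 2*O/9 (t(O, z) = (-2 + 20/9)*O + z = 2*O/9 + z = z + 2*O/9)
t(-3, -5*(-1 + 6)*2)*25 = (-5*(-1 + 6)*2 + (2/9)*(-3))*25 = (-25*2 - 2/3)*25 = (-5*10 - 2/3)*25 = (-50 - 2/3)*25 = -152/3*25 = -3800/3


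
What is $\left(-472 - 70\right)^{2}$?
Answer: $293764$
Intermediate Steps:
$\left(-472 - 70\right)^{2} = \left(-542\right)^{2} = 293764$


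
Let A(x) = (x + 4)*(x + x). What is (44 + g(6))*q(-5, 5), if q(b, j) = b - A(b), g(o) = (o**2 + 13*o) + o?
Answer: -2460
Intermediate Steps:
g(o) = o**2 + 14*o
A(x) = 2*x*(4 + x) (A(x) = (4 + x)*(2*x) = 2*x*(4 + x))
q(b, j) = b - 2*b*(4 + b)
(44 + g(6))*q(-5, 5) = (44 + 6*(14 + 6))*(-5*(-7 - 2*(-5))) = (44 + 6*20)*(-5*(-7 + 10)) = (44 + 120)*(-5*3) = 164*(-15) = -2460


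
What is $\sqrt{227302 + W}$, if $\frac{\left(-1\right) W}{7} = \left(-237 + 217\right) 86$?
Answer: $\sqrt{239342} \approx 489.23$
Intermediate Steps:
$W = 12040$ ($W = - 7 \left(-237 + 217\right) 86 = - 7 \left(\left(-20\right) 86\right) = \left(-7\right) \left(-1720\right) = 12040$)
$\sqrt{227302 + W} = \sqrt{227302 + 12040} = \sqrt{239342}$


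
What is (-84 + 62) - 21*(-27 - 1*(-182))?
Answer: -3277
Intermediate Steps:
(-84 + 62) - 21*(-27 - 1*(-182)) = -22 - 21*(-27 + 182) = -22 - 21*155 = -22 - 3255 = -3277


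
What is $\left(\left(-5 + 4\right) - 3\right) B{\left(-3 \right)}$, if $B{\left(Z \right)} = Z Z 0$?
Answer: $0$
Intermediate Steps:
$B{\left(Z \right)} = 0$ ($B{\left(Z \right)} = Z^{2} \cdot 0 = 0$)
$\left(\left(-5 + 4\right) - 3\right) B{\left(-3 \right)} = \left(\left(-5 + 4\right) - 3\right) 0 = \left(-1 - 3\right) 0 = \left(-4\right) 0 = 0$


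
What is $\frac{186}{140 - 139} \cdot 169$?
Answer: $31434$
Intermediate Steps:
$\frac{186}{140 - 139} \cdot 169 = \frac{186}{1} \cdot 169 = 186 \cdot 1 \cdot 169 = 186 \cdot 169 = 31434$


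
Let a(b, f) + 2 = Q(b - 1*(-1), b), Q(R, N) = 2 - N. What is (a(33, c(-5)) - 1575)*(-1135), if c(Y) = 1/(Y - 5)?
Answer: 1825080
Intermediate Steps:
c(Y) = 1/(-5 + Y)
a(b, f) = -b (a(b, f) = -2 + (2 - b) = -b)
(a(33, c(-5)) - 1575)*(-1135) = (-1*33 - 1575)*(-1135) = (-33 - 1575)*(-1135) = -1608*(-1135) = 1825080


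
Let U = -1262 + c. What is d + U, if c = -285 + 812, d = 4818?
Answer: 4083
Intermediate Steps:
c = 527
U = -735 (U = -1262 + 527 = -735)
d + U = 4818 - 735 = 4083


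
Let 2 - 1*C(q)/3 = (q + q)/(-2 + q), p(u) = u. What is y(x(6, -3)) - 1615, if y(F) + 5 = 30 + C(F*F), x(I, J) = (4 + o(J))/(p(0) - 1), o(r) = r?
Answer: -1578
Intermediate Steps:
C(q) = 6 - 6*q/(-2 + q) (C(q) = 6 - 3*(q + q)/(-2 + q) = 6 - 3*2*q/(-2 + q) = 6 - 6*q/(-2 + q))
x(I, J) = -4 - J (x(I, J) = (4 + J)/(0 - 1) = (4 + J)/(-1) = (4 + J)*(-1) = -4 - J)
y(F) = 25 - 12/(-2 + F²) (y(F) = -5 + (30 - 12/(-2 + F*F)) = -5 + (30 - 12/(-2 + F²)) = 25 - 12/(-2 + F²))
y(x(6, -3)) - 1615 = (-62 + 25*(-4 - 1*(-3))²)/(-2 + (-4 - 1*(-3))²) - 1615 = (-62 + 25*(-4 + 3)²)/(-2 + (-4 + 3)²) - 1615 = (-62 + 25*(-1)²)/(-2 + (-1)²) - 1615 = (-62 + 25*1)/(-2 + 1) - 1615 = (-62 + 25)/(-1) - 1615 = -1*(-37) - 1615 = 37 - 1615 = -1578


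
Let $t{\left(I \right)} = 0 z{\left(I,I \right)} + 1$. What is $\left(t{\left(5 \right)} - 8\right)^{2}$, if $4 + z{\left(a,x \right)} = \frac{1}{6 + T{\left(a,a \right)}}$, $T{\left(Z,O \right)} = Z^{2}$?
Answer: $49$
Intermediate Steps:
$z{\left(a,x \right)} = -4 + \frac{1}{6 + a^{2}}$
$t{\left(I \right)} = 1$ ($t{\left(I \right)} = 0 \frac{-23 - 4 I^{2}}{6 + I^{2}} + 1 = 0 + 1 = 1$)
$\left(t{\left(5 \right)} - 8\right)^{2} = \left(1 - 8\right)^{2} = \left(-7\right)^{2} = 49$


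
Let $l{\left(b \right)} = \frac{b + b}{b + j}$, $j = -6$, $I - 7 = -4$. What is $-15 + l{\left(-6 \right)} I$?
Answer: $-12$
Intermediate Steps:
$I = 3$ ($I = 7 - 4 = 3$)
$l{\left(b \right)} = \frac{2 b}{-6 + b}$ ($l{\left(b \right)} = \frac{b + b}{b - 6} = \frac{2 b}{-6 + b}$)
$-15 + l{\left(-6 \right)} I = -15 + 2 \left(-6\right) \frac{1}{-6 - 6} \cdot 3 = -15 + 2 \left(-6\right) \frac{1}{-12} \cdot 3 = -15 + 2 \left(-6\right) \left(- \frac{1}{12}\right) 3 = -15 + 1 \cdot 3 = -15 + 3 = -12$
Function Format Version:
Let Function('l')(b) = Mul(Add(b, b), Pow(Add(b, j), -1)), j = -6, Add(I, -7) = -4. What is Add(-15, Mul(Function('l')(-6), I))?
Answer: -12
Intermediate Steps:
I = 3 (I = Add(7, -4) = 3)
Function('l')(b) = Mul(2, b, Pow(Add(-6, b), -1)) (Function('l')(b) = Mul(Add(b, b), Pow(Add(b, -6), -1)) = Mul(Mul(2, b), Pow(Add(-6, b), -1)) = Mul(2, b, Pow(Add(-6, b), -1)))
Add(-15, Mul(Function('l')(-6), I)) = Add(-15, Mul(Mul(2, -6, Pow(Add(-6, -6), -1)), 3)) = Add(-15, Mul(Mul(2, -6, Pow(-12, -1)), 3)) = Add(-15, Mul(Mul(2, -6, Rational(-1, 12)), 3)) = Add(-15, Mul(1, 3)) = Add(-15, 3) = -12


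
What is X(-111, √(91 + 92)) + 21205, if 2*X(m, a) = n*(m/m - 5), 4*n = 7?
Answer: 42403/2 ≈ 21202.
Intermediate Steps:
n = 7/4 (n = (¼)*7 = 7/4 ≈ 1.7500)
X(m, a) = -7/2 (X(m, a) = (7*(m/m - 5)/4)/2 = (7*(1 - 5)/4)/2 = ((7/4)*(-4))/2 = (½)*(-7) = -7/2)
X(-111, √(91 + 92)) + 21205 = -7/2 + 21205 = 42403/2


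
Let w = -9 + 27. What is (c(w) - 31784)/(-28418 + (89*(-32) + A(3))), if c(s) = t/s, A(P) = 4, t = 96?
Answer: 47668/46893 ≈ 1.0165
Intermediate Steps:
w = 18
c(s) = 96/s
(c(w) - 31784)/(-28418 + (89*(-32) + A(3))) = (96/18 - 31784)/(-28418 + (89*(-32) + 4)) = (96*(1/18) - 31784)/(-28418 + (-2848 + 4)) = (16/3 - 31784)/(-28418 - 2844) = -95336/3/(-31262) = -95336/3*(-1/31262) = 47668/46893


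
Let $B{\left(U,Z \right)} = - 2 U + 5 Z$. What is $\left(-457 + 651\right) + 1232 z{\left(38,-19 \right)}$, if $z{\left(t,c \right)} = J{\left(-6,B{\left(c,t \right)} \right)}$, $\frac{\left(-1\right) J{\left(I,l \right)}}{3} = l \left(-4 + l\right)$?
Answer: $-188761918$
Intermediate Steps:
$J{\left(I,l \right)} = - 3 l \left(-4 + l\right)$
$z{\left(t,c \right)} = 3 \left(- 2 c + 5 t\right) \left(4 - 5 t + 2 c\right)$ ($z{\left(t,c \right)} = 3 \left(- 2 c + 5 t\right) \left(4 - \left(- 2 c + 5 t\right)\right) = 3 \left(- 2 c + 5 t\right) \left(4 + \left(- 5 t + 2 c\right)\right) = 3 \left(- 2 c + 5 t\right) \left(4 - 5 t + 2 c\right)$)
$\left(-457 + 651\right) + 1232 z{\left(38,-19 \right)} = \left(-457 + 651\right) + 1232 \left(- 3 \left(\left(-5\right) 38 + 2 \left(-19\right)\right) \left(4 - 190 + 2 \left(-19\right)\right)\right) = 194 + 1232 \left(- 3 \left(-190 - 38\right) \left(4 - 190 - 38\right)\right) = 194 + 1232 \left(\left(-3\right) \left(-228\right) \left(-224\right)\right) = 194 + 1232 \left(-153216\right) = 194 - 188762112 = -188761918$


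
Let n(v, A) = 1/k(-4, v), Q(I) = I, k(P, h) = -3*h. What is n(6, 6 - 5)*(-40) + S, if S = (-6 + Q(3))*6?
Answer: -142/9 ≈ -15.778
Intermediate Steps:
n(v, A) = -1/(3*v) (n(v, A) = 1/(-3*v) = -1/(3*v))
S = -18 (S = (-6 + 3)*6 = -3*6 = -18)
n(6, 6 - 5)*(-40) + S = -⅓/6*(-40) - 18 = -⅓*⅙*(-40) - 18 = -1/18*(-40) - 18 = 20/9 - 18 = -142/9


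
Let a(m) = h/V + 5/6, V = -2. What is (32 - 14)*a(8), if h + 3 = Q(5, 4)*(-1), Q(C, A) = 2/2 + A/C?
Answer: 291/5 ≈ 58.200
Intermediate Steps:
Q(C, A) = 1 + A/C (Q(C, A) = 2*(1/2) + A/C = 1 + A/C)
h = -24/5 (h = -3 + ((4 + 5)/5)*(-1) = -3 + ((1/5)*9)*(-1) = -3 + (9/5)*(-1) = -3 - 9/5 = -24/5 ≈ -4.8000)
a(m) = 97/30 (a(m) = -24/5/(-2) + 5/6 = -24/5*(-1/2) + 5*(1/6) = 12/5 + 5/6 = 97/30)
(32 - 14)*a(8) = (32 - 14)*(97/30) = 18*(97/30) = 291/5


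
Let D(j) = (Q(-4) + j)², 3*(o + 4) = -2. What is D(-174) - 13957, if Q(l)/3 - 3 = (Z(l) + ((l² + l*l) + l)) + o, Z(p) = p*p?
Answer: -11748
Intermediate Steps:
Z(p) = p²
o = -14/3 (o = -4 + (⅓)*(-2) = -4 - ⅔ = -14/3 ≈ -4.6667)
Q(l) = -5 + 3*l + 9*l² (Q(l) = 9 + 3*((l² + ((l² + l*l) + l)) - 14/3) = 9 + 3*((l² + ((l² + l²) + l)) - 14/3) = 9 + 3*((l² + (2*l² + l)) - 14/3) = 9 + 3*((l² + (l + 2*l²)) - 14/3) = 9 + 3*((l + 3*l²) - 14/3) = 9 + 3*(-14/3 + l + 3*l²) = 9 + (-14 + 3*l + 9*l²) = -5 + 3*l + 9*l²)
D(j) = (127 + j)² (D(j) = ((-5 + 3*(-4) + 9*(-4)²) + j)² = ((-5 - 12 + 9*16) + j)² = ((-5 - 12 + 144) + j)² = (127 + j)²)
D(-174) - 13957 = (127 - 174)² - 13957 = (-47)² - 13957 = 2209 - 13957 = -11748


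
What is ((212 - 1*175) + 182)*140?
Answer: 30660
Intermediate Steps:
((212 - 1*175) + 182)*140 = ((212 - 175) + 182)*140 = (37 + 182)*140 = 219*140 = 30660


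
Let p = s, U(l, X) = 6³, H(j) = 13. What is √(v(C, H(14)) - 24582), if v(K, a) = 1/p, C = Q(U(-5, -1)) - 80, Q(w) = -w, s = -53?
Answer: I*√69050891/53 ≈ 156.79*I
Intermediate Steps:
U(l, X) = 216
p = -53
C = -296 (C = -1*216 - 80 = -216 - 80 = -296)
v(K, a) = -1/53 (v(K, a) = 1/(-53) = -1/53)
√(v(C, H(14)) - 24582) = √(-1/53 - 24582) = √(-1302847/53) = I*√69050891/53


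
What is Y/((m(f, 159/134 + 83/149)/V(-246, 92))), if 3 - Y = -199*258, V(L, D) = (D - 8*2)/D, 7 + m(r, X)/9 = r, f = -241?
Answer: -108395/5704 ≈ -19.003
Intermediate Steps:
m(r, X) = -63 + 9*r
V(L, D) = (-16 + D)/D (V(L, D) = (D - 16)/D = (-16 + D)/D)
Y = 51345 (Y = 3 - (-199)*258 = 3 - 1*(-51342) = 3 + 51342 = 51345)
Y/((m(f, 159/134 + 83/149)/V(-246, 92))) = 51345/(((-63 + 9*(-241))/(((-16 + 92)/92)))) = 51345/(((-63 - 2169)/(((1/92)*76)))) = 51345/((-2232/19/23)) = 51345/((-2232*23/19)) = 51345/(-51336/19) = 51345*(-19/51336) = -108395/5704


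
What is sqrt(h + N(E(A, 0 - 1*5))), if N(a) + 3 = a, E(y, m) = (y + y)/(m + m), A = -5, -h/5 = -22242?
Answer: 2*sqrt(27802) ≈ 333.48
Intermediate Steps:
h = 111210 (h = -5*(-22242) = 111210)
E(y, m) = y/m (E(y, m) = (2*y)/((2*m)) = (2*y)*(1/(2*m)) = y/m)
N(a) = -3 + a
sqrt(h + N(E(A, 0 - 1*5))) = sqrt(111210 + (-3 - 5/(0 - 1*5))) = sqrt(111210 + (-3 - 5/(0 - 5))) = sqrt(111210 + (-3 - 5/(-5))) = sqrt(111210 + (-3 - 5*(-1/5))) = sqrt(111210 + (-3 + 1)) = sqrt(111210 - 2) = sqrt(111208) = 2*sqrt(27802)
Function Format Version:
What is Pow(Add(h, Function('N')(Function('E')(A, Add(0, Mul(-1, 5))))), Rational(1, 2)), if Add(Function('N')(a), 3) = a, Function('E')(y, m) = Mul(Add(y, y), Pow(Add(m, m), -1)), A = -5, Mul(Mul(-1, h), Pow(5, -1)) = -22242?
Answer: Mul(2, Pow(27802, Rational(1, 2))) ≈ 333.48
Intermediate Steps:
h = 111210 (h = Mul(-5, -22242) = 111210)
Function('E')(y, m) = Mul(y, Pow(m, -1)) (Function('E')(y, m) = Mul(Mul(2, y), Pow(Mul(2, m), -1)) = Mul(Mul(2, y), Mul(Rational(1, 2), Pow(m, -1))) = Mul(y, Pow(m, -1)))
Function('N')(a) = Add(-3, a)
Pow(Add(h, Function('N')(Function('E')(A, Add(0, Mul(-1, 5))))), Rational(1, 2)) = Pow(Add(111210, Add(-3, Mul(-5, Pow(Add(0, Mul(-1, 5)), -1)))), Rational(1, 2)) = Pow(Add(111210, Add(-3, Mul(-5, Pow(Add(0, -5), -1)))), Rational(1, 2)) = Pow(Add(111210, Add(-3, Mul(-5, Pow(-5, -1)))), Rational(1, 2)) = Pow(Add(111210, Add(-3, Mul(-5, Rational(-1, 5)))), Rational(1, 2)) = Pow(Add(111210, Add(-3, 1)), Rational(1, 2)) = Pow(Add(111210, -2), Rational(1, 2)) = Pow(111208, Rational(1, 2)) = Mul(2, Pow(27802, Rational(1, 2)))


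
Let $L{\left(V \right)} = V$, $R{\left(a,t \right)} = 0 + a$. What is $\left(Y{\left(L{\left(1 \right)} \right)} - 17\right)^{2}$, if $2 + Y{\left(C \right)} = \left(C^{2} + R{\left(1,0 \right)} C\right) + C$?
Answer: $256$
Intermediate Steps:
$R{\left(a,t \right)} = a$
$Y{\left(C \right)} = -2 + C^{2} + 2 C$ ($Y{\left(C \right)} = -2 + \left(\left(C^{2} + 1 C\right) + C\right) = -2 + \left(\left(C^{2} + C\right) + C\right) = -2 + \left(\left(C + C^{2}\right) + C\right) = -2 + \left(C^{2} + 2 C\right) = -2 + C^{2} + 2 C$)
$\left(Y{\left(L{\left(1 \right)} \right)} - 17\right)^{2} = \left(\left(-2 + 1^{2} + 2 \cdot 1\right) - 17\right)^{2} = \left(\left(-2 + 1 + 2\right) - 17\right)^{2} = \left(1 - 17\right)^{2} = \left(-16\right)^{2} = 256$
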